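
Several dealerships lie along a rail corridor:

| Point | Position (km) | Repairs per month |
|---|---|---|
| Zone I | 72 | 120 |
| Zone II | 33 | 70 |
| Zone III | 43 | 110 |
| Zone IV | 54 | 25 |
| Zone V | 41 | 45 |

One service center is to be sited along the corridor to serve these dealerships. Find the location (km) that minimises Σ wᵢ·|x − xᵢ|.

For a sum of weighted absolute distances on a line, the optimum is the weighted median (not the mean). Total weight W = 370; half-weight = 185.
Sort by position and accumulate weight:
  km 33 (Zone II, w=70) → cum 70
  km 41 (Zone V, w=45) → cum 115
  km 43 (Zone III, w=110) → cum 225  ≥ 185 → median here
  km 54 (Zone IV, w=25) → cum 250
  km 72 (Zone I, w=120) → cum 370
Optimal location: km 43.

x = 43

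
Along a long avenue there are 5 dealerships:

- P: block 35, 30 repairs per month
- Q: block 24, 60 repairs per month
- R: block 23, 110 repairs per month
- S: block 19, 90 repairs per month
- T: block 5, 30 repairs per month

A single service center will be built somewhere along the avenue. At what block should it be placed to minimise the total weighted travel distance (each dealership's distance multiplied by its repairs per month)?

x = 23

For a sum of weighted absolute distances on a line, the optimum is the weighted median (not the mean). Total weight W = 320; half-weight = 160.
Sort by position and accumulate weight:
  block 5 (T, w=30) → cum 30
  block 19 (S, w=90) → cum 120
  block 23 (R, w=110) → cum 230  ≥ 160 → median here
  block 24 (Q, w=60) → cum 290
  block 35 (P, w=30) → cum 320
Optimal location: block 23.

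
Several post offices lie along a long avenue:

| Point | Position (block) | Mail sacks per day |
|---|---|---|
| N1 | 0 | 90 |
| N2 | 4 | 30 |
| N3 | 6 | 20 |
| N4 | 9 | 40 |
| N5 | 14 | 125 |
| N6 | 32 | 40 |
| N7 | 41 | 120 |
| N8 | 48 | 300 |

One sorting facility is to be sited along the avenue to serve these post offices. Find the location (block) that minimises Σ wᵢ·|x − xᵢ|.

x = 41

For a sum of weighted absolute distances on a line, the optimum is the weighted median (not the mean). Total weight W = 765; half-weight = 382.5.
Sort by position and accumulate weight:
  block 0 (N1, w=90) → cum 90
  block 4 (N2, w=30) → cum 120
  block 6 (N3, w=20) → cum 140
  block 9 (N4, w=40) → cum 180
  block 14 (N5, w=125) → cum 305
  block 32 (N6, w=40) → cum 345
  block 41 (N7, w=120) → cum 465  ≥ 382.5 → median here
  block 48 (N8, w=300) → cum 765
Optimal location: block 41.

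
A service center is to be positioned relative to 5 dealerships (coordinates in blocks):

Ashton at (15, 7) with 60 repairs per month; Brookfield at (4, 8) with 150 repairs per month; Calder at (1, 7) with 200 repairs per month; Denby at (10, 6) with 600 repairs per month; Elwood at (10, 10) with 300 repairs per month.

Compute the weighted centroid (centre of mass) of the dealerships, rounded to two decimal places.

(8.17, 7.34)

The minimiser of Σwᵢ‖p−pᵢ‖² is the weighted centroid p* = (Σwᵢpᵢ)/(Σwᵢ).
Σwᵢ = 1310.
Σwᵢxᵢ = 60·15 + 150·4 + 200·1 + 600·10 + 300·10 = 10700.
Σwᵢyᵢ = 60·7 + 150·8 + 200·7 + 600·6 + 300·10 = 9620.
x* = 10700/1310 = 8.17, y* = 9620/1310 = 7.34.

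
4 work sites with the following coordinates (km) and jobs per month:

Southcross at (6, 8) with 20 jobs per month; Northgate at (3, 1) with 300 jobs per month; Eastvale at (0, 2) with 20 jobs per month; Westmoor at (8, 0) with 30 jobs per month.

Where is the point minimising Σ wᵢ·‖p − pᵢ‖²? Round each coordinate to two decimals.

The minimiser of Σwᵢ‖p−pᵢ‖² is the weighted centroid p* = (Σwᵢpᵢ)/(Σwᵢ).
Σwᵢ = 370.
Σwᵢxᵢ = 20·6 + 300·3 + 20·0 + 30·8 = 1260.
Σwᵢyᵢ = 20·8 + 300·1 + 20·2 + 30·0 = 500.
x* = 1260/370 = 3.41, y* = 500/370 = 1.35.

(3.41, 1.35)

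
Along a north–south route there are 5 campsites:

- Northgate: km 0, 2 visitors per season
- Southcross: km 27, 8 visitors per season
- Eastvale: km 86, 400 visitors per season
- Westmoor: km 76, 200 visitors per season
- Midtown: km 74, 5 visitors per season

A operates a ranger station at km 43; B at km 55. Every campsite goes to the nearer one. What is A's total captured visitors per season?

10

The indifferent point is the midpoint (43+55)/2 = 49; campsites left of it (closer to A at 43) go to A, those right go to B.
  Northgate at 0 (w=2) → A
  Southcross at 27 (w=8) → A
  Midtown at 74 (w=5) → B
  Westmoor at 76 (w=200) → B
  Eastvale at 86 (w=400) → B
A captures 10; B captures 605.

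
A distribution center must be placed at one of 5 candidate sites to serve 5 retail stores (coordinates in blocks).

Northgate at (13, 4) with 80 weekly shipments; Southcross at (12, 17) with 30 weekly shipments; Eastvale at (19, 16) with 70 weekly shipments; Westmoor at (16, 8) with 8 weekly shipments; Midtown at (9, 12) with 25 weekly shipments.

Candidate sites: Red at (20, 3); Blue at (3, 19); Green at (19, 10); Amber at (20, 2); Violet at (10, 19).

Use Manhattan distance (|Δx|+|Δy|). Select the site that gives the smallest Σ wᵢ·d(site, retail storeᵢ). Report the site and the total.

Total weighted distance at each candidate:
  Red (20, 3): total = 2852
  Blue (3, 19): total = 4177
  Green (19, 10): total = 2140
  Amber (20, 2): total = 3065
  Violet (10, 19): total = 2736
Minimum is at Green with total 2140 blocks.

Green, total 2140 blocks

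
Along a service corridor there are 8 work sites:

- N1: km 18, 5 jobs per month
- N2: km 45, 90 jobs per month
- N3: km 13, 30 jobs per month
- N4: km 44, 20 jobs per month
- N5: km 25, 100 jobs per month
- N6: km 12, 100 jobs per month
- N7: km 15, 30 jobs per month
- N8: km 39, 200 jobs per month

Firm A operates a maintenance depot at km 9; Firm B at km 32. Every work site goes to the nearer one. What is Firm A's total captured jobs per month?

The indifferent point is the midpoint (9+32)/2 = 20.5; work sites left of it (closer to Firm A at 9) go to Firm A, those right go to Firm B.
  N6 at 12 (w=100) → Firm A
  N3 at 13 (w=30) → Firm A
  N7 at 15 (w=30) → Firm A
  N1 at 18 (w=5) → Firm A
  N5 at 25 (w=100) → Firm B
  N8 at 39 (w=200) → Firm B
  N4 at 44 (w=20) → Firm B
  N2 at 45 (w=90) → Firm B
Firm A captures 165; Firm B captures 410.

165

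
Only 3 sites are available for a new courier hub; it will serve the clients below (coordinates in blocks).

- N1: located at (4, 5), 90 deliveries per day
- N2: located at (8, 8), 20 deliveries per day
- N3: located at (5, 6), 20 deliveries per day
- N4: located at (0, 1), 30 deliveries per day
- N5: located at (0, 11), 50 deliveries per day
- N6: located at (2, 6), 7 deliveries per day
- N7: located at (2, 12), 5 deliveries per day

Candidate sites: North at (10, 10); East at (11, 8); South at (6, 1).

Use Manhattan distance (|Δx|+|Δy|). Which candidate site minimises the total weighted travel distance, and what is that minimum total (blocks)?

South, total 1958 blocks

Total weighted distance at each candidate:
  North (10, 10): total = 2504
  East (11, 8): total = 2502
  South (6, 1): total = 1958
Minimum is at South with total 1958 blocks.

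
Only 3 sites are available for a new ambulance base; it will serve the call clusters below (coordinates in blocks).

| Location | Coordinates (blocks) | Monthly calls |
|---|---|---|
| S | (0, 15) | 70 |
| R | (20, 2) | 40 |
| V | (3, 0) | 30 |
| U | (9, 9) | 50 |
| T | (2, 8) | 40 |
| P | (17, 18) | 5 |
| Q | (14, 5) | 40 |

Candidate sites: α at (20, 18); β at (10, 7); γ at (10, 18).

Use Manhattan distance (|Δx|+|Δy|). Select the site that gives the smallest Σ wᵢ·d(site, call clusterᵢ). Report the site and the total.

β, total 3120 blocks

Total weighted distance at each candidate:
  α (20, 18): total = 6195
  β (10, 7): total = 3120
  γ (10, 18): total = 4635
Minimum is at β with total 3120 blocks.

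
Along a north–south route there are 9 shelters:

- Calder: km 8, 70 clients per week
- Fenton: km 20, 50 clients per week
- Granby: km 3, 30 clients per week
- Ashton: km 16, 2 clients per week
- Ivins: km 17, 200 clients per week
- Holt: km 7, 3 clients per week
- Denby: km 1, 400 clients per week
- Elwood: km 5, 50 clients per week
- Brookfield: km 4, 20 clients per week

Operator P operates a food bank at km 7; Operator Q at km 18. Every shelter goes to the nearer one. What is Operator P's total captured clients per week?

573

The indifferent point is the midpoint (7+18)/2 = 12.5; shelters left of it (closer to Operator P at 7) go to Operator P, those right go to Operator Q.
  Denby at 1 (w=400) → Operator P
  Granby at 3 (w=30) → Operator P
  Brookfield at 4 (w=20) → Operator P
  Elwood at 5 (w=50) → Operator P
  Holt at 7 (w=3) → Operator P
  Calder at 8 (w=70) → Operator P
  Ashton at 16 (w=2) → Operator Q
  Ivins at 17 (w=200) → Operator Q
  Fenton at 20 (w=50) → Operator Q
Operator P captures 573; Operator Q captures 252.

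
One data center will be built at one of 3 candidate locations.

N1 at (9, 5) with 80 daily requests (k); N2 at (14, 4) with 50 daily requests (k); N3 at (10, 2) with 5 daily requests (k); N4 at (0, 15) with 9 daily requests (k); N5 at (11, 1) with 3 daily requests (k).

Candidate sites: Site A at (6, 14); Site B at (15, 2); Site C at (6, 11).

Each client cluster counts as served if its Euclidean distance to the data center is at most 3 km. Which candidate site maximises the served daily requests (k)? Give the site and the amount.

Coverage radius r = 3 km; a point is covered iff (Δx)²+(Δy)² ≤ 3² = 9.
  Site A (6, 14): covers {none} → 0
  Site B (15, 2): covers {N2} → 50
  Site C (6, 11): covers {none} → 0
Maximum coverage at Site B: 50 daily requests (k).

Site B, covering 50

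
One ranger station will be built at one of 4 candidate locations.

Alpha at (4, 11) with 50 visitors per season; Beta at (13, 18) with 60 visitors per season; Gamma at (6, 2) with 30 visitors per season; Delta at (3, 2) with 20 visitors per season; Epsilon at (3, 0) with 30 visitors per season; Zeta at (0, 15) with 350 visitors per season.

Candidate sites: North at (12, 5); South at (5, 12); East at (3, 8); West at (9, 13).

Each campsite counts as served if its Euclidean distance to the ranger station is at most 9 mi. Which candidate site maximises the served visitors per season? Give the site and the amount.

East, covering 480

Coverage radius r = 9 mi; a point is covered iff (Δx)²+(Δy)² ≤ 9² = 81.
  North (12, 5): covers {Gamma} → 30
  South (5, 12): covers {Alpha, Zeta} → 400
  East (3, 8): covers {Alpha, Gamma, Delta, Epsilon, Zeta} → 480
  West (9, 13): covers {Alpha, Beta} → 110
Maximum coverage at East: 480 visitors per season.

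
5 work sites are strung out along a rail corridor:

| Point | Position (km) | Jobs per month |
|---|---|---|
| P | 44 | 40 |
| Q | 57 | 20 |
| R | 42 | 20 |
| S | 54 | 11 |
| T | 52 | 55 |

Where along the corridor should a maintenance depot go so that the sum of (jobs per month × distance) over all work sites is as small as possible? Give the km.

For a sum of weighted absolute distances on a line, the optimum is the weighted median (not the mean). Total weight W = 146; half-weight = 73.
Sort by position and accumulate weight:
  km 42 (R, w=20) → cum 20
  km 44 (P, w=40) → cum 60
  km 52 (T, w=55) → cum 115  ≥ 73 → median here
  km 54 (S, w=11) → cum 126
  km 57 (Q, w=20) → cum 146
Optimal location: km 52.

x = 52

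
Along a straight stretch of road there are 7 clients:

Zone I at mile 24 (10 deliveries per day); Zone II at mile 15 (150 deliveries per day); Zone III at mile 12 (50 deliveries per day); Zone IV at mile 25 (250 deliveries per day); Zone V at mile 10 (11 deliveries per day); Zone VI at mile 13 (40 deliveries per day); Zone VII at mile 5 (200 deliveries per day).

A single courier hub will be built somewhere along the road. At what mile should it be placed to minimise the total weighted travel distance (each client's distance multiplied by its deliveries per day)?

x = 15

For a sum of weighted absolute distances on a line, the optimum is the weighted median (not the mean). Total weight W = 711; half-weight = 355.5.
Sort by position and accumulate weight:
  mile 5 (Zone VII, w=200) → cum 200
  mile 10 (Zone V, w=11) → cum 211
  mile 12 (Zone III, w=50) → cum 261
  mile 13 (Zone VI, w=40) → cum 301
  mile 15 (Zone II, w=150) → cum 451  ≥ 355.5 → median here
  mile 24 (Zone I, w=10) → cum 461
  mile 25 (Zone IV, w=250) → cum 711
Optimal location: mile 15.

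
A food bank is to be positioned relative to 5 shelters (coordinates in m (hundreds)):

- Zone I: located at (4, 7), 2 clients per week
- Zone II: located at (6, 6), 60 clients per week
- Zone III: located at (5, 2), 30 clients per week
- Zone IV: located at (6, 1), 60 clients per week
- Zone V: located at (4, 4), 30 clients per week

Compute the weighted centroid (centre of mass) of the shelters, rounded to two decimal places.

The minimiser of Σwᵢ‖p−pᵢ‖² is the weighted centroid p* = (Σwᵢpᵢ)/(Σwᵢ).
Σwᵢ = 182.
Σwᵢxᵢ = 2·4 + 60·6 + 30·5 + 60·6 + 30·4 = 998.
Σwᵢyᵢ = 2·7 + 60·6 + 30·2 + 60·1 + 30·4 = 614.
x* = 998/182 = 5.48, y* = 614/182 = 3.37.

(5.48, 3.37)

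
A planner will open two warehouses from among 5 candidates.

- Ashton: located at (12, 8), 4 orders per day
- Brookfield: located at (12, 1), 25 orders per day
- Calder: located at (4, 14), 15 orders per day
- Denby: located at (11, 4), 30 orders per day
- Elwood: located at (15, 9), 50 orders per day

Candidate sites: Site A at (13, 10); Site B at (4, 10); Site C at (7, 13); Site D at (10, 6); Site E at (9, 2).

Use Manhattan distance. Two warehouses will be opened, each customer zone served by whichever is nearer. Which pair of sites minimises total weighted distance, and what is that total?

Evaluate every pair (each demand assigned to the nearer of the two):
  {Site A, Site E}: total = 577
  {Site A, Site D}: total = 622
  {Site A, Site B}: total = 712
  {Site A, Site C}: total = 712
  {Site B, Site D}: total = 741
  {Site C, Site D}: total = 741
  {Site D, Site E}: total = 816
  {Site B, Site E}: total = 916
  {Site C, Site E}: total = 916
  {Site B, Site C}: total = 1515
Best pair: {Site A, Site E} with total 577.

{Site A, Site E}, total 577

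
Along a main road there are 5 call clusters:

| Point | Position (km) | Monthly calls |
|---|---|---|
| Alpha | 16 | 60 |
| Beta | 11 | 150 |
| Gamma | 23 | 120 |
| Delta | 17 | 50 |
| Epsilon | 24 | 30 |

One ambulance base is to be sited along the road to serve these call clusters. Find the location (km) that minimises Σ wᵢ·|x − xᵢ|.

For a sum of weighted absolute distances on a line, the optimum is the weighted median (not the mean). Total weight W = 410; half-weight = 205.
Sort by position and accumulate weight:
  km 11 (Beta, w=150) → cum 150
  km 16 (Alpha, w=60) → cum 210  ≥ 205 → median here
  km 17 (Delta, w=50) → cum 260
  km 23 (Gamma, w=120) → cum 380
  km 24 (Epsilon, w=30) → cum 410
Optimal location: km 16.

x = 16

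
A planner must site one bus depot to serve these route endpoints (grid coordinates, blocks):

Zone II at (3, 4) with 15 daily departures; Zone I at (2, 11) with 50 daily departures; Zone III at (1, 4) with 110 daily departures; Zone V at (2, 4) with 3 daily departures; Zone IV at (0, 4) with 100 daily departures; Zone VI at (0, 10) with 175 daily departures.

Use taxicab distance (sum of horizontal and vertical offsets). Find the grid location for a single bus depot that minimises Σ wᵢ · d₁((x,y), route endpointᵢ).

(0, 4)

Manhattan distance separates: Σwᵢ(|x−xᵢ|+|y−yᵢ|) = Σwᵢ|x−xᵢ| + Σwᵢ|y−yᵢ|, so x and y are optimised independently as 1-D weighted medians.
Total weight W = 453; half = 226.5.
x-coordinate, sorted with cumulative weight:
  x=0 (Zone IV, w=100) cum 100
  x=0 (Zone VI, w=175) cum 275  ← median
  x=1 (Zone III, w=110) cum 385
  x=2 (Zone I, w=50) cum 435
  x=2 (Zone V, w=3) cum 438
  x=3 (Zone II, w=15) cum 453
⇒ x* = 0
y-coordinate, sorted with cumulative weight:
  y=4 (Zone II, w=15) cum 15
  y=4 (Zone III, w=110) cum 125
  y=4 (Zone V, w=3) cum 128
  y=4 (Zone IV, w=100) cum 228  ← median
  y=10 (Zone VI, w=175) cum 403
  y=11 (Zone I, w=50) cum 453
⇒ y* = 4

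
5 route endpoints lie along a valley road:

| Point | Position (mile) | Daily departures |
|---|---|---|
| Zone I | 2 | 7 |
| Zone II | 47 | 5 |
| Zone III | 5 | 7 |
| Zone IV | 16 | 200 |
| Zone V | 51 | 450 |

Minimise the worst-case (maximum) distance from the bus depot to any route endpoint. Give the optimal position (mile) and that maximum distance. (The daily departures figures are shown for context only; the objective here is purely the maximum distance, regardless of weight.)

The 1-center on a line is the midpoint of the two extreme points: leftmost at 2, rightmost at 51.
Optimal location = (2 + 51)/2 = 26.5; maximum distance = (51 − 2)/2 = 24.5.

location 26.5, max distance 24.5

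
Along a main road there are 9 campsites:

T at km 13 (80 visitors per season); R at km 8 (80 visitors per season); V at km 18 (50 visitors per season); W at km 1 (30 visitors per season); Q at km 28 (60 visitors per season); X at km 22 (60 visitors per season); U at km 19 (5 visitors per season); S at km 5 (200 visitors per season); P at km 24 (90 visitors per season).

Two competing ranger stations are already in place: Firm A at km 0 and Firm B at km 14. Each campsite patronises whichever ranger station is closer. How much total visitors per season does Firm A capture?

The indifferent point is the midpoint (0+14)/2 = 7; campsites left of it (closer to Firm A at 0) go to Firm A, those right go to Firm B.
  W at 1 (w=30) → Firm A
  S at 5 (w=200) → Firm A
  R at 8 (w=80) → Firm B
  T at 13 (w=80) → Firm B
  V at 18 (w=50) → Firm B
  U at 19 (w=5) → Firm B
  X at 22 (w=60) → Firm B
  P at 24 (w=90) → Firm B
  Q at 28 (w=60) → Firm B
Firm A captures 230; Firm B captures 425.

230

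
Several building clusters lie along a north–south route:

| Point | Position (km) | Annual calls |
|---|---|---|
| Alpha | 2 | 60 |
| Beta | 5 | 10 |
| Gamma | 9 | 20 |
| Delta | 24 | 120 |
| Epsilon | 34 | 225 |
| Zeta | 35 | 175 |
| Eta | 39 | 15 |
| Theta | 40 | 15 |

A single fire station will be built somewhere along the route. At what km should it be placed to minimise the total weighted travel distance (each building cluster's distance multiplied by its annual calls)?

x = 34

For a sum of weighted absolute distances on a line, the optimum is the weighted median (not the mean). Total weight W = 640; half-weight = 320.
Sort by position and accumulate weight:
  km 2 (Alpha, w=60) → cum 60
  km 5 (Beta, w=10) → cum 70
  km 9 (Gamma, w=20) → cum 90
  km 24 (Delta, w=120) → cum 210
  km 34 (Epsilon, w=225) → cum 435  ≥ 320 → median here
  km 35 (Zeta, w=175) → cum 610
  km 39 (Eta, w=15) → cum 625
  km 40 (Theta, w=15) → cum 640
Optimal location: km 34.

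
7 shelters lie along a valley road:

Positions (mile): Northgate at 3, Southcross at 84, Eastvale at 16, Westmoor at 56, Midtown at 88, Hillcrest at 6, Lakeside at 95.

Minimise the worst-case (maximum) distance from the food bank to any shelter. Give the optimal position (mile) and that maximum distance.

The 1-center on a line is the midpoint of the two extreme points: leftmost at 3, rightmost at 95.
Optimal location = (3 + 95)/2 = 49; maximum distance = (95 − 3)/2 = 46.

location 49, max distance 46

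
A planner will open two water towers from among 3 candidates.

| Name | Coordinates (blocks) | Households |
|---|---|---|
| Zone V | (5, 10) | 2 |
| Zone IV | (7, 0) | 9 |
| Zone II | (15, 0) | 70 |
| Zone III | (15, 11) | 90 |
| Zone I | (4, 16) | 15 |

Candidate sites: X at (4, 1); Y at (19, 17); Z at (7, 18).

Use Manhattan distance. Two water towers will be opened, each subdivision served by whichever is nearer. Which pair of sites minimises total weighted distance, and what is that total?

{X, Y}, total 2021

Evaluate every pair (each demand assigned to the nearer of the two):
  {X, Y}: total = 2021
  {X, Z}: total = 2321
  {Y, Z}: total = 2627
Best pair: {X, Y} with total 2021.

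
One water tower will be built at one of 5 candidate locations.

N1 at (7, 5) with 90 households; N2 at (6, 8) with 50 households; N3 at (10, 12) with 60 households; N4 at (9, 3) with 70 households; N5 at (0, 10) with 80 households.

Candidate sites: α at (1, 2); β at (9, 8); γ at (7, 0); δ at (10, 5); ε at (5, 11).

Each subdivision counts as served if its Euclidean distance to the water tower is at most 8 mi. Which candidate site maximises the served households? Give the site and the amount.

Coverage radius r = 8 mi; a point is covered iff (Δx)²+(Δy)² ≤ 8² = 64.
  α (1, 2): covers {N1, N2} → 140
  β (9, 8): covers {N1, N2, N3, N4} → 270
  γ (7, 0): covers {N1, N4} → 160
  δ (10, 5): covers {N1, N2, N3, N4} → 270
  ε (5, 11): covers {N1, N2, N3, N5} → 280
Maximum coverage at ε: 280 households.

ε, covering 280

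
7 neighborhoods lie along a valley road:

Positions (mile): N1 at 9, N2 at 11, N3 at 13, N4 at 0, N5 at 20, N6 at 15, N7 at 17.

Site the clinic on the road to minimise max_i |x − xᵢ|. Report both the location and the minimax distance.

The 1-center on a line is the midpoint of the two extreme points: leftmost at 0, rightmost at 20.
Optimal location = (0 + 20)/2 = 10; maximum distance = (20 − 0)/2 = 10.

location 10, max distance 10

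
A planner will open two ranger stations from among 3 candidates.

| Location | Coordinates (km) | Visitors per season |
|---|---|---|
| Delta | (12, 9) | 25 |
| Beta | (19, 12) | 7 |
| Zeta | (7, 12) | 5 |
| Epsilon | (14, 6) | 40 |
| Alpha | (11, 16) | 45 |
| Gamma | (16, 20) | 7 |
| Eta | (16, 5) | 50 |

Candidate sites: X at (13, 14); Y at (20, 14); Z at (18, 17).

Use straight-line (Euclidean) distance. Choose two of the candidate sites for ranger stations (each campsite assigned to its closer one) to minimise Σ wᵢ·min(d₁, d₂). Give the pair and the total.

Evaluate every pair (each demand assigned to the nearer of the two):
  {X, Z}: total = 1144.1
  {X, Y}: total = 1145.8
  {Y, Z}: total = 1547.8
Best pair: {X, Z} with total 1144.1.

{X, Z}, total 1144.1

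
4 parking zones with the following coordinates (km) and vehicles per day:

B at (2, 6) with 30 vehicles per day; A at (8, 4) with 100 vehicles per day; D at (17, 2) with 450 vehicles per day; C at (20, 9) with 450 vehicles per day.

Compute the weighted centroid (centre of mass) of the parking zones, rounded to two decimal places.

The minimiser of Σwᵢ‖p−pᵢ‖² is the weighted centroid p* = (Σwᵢpᵢ)/(Σwᵢ).
Σwᵢ = 1030.
Σwᵢxᵢ = 30·2 + 100·8 + 450·17 + 450·20 = 17510.
Σwᵢyᵢ = 30·6 + 100·4 + 450·2 + 450·9 = 5530.
x* = 17510/1030 = 17.00, y* = 5530/1030 = 5.37.

(17.00, 5.37)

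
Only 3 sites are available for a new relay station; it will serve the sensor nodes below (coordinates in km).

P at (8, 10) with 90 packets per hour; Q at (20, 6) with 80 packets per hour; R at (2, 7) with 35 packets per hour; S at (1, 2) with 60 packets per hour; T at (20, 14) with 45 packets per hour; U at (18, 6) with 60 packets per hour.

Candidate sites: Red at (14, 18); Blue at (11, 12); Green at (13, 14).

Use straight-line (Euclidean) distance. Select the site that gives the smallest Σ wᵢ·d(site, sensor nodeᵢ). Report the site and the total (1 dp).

Total weighted distance at each candidate:
  Red (14, 18): total = 4863.4
  Blue (11, 12): total = 3366.8
  Green (13, 14): total = 3782.3
Minimum is at Blue with total 3366.8 km.

Blue, total 3366.8 km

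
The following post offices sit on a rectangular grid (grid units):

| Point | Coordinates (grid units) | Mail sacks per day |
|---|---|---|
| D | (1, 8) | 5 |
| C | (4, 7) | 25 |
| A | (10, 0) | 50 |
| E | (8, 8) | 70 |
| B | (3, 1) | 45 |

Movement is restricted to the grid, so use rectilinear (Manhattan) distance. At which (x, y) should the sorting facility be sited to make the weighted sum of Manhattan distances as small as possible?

(8, 7)

Manhattan distance separates: Σwᵢ(|x−xᵢ|+|y−yᵢ|) = Σwᵢ|x−xᵢ| + Σwᵢ|y−yᵢ|, so x and y are optimised independently as 1-D weighted medians.
Total weight W = 195; half = 97.5.
x-coordinate, sorted with cumulative weight:
  x=1 (D, w=5) cum 5
  x=3 (B, w=45) cum 50
  x=4 (C, w=25) cum 75
  x=8 (E, w=70) cum 145  ← median
  x=10 (A, w=50) cum 195
⇒ x* = 8
y-coordinate, sorted with cumulative weight:
  y=0 (A, w=50) cum 50
  y=1 (B, w=45) cum 95
  y=7 (C, w=25) cum 120  ← median
  y=8 (D, w=5) cum 125
  y=8 (E, w=70) cum 195
⇒ y* = 7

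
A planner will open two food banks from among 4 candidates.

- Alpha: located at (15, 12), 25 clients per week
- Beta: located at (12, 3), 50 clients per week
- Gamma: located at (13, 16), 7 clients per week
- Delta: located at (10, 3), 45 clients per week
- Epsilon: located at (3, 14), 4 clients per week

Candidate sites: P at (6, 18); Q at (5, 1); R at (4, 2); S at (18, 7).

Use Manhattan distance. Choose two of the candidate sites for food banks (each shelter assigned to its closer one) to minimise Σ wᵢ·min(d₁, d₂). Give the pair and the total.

Evaluate every pair (each demand assigned to the nearer of the two):
  {R, S}: total = 1115
  {Q, S}: total = 1123
  {P, Q}: total = 1231
  {P, R}: total = 1231
  {P, S}: total = 1331
  {Q, R}: total = 1503
Best pair: {R, S} with total 1115.

{R, S}, total 1115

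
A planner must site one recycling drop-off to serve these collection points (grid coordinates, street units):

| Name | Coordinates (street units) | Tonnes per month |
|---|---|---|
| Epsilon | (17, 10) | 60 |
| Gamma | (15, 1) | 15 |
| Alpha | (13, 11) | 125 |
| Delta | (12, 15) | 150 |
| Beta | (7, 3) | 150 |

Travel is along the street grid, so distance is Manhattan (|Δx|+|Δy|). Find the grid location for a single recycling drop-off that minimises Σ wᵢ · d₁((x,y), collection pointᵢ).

(12, 11)

Manhattan distance separates: Σwᵢ(|x−xᵢ|+|y−yᵢ|) = Σwᵢ|x−xᵢ| + Σwᵢ|y−yᵢ|, so x and y are optimised independently as 1-D weighted medians.
Total weight W = 500; half = 250.
x-coordinate, sorted with cumulative weight:
  x=7 (Beta, w=150) cum 150
  x=12 (Delta, w=150) cum 300  ← median
  x=13 (Alpha, w=125) cum 425
  x=15 (Gamma, w=15) cum 440
  x=17 (Epsilon, w=60) cum 500
⇒ x* = 12
y-coordinate, sorted with cumulative weight:
  y=1 (Gamma, w=15) cum 15
  y=3 (Beta, w=150) cum 165
  y=10 (Epsilon, w=60) cum 225
  y=11 (Alpha, w=125) cum 350  ← median
  y=15 (Delta, w=150) cum 500
⇒ y* = 11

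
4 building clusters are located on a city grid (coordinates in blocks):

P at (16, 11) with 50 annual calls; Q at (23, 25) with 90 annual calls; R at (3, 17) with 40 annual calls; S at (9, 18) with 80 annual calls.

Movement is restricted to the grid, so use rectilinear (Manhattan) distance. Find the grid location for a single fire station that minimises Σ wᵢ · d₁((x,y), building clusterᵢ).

(16, 18)

Manhattan distance separates: Σwᵢ(|x−xᵢ|+|y−yᵢ|) = Σwᵢ|x−xᵢ| + Σwᵢ|y−yᵢ|, so x and y are optimised independently as 1-D weighted medians.
Total weight W = 260; half = 130.
x-coordinate, sorted with cumulative weight:
  x=3 (R, w=40) cum 40
  x=9 (S, w=80) cum 120
  x=16 (P, w=50) cum 170  ← median
  x=23 (Q, w=90) cum 260
⇒ x* = 16
y-coordinate, sorted with cumulative weight:
  y=11 (P, w=50) cum 50
  y=17 (R, w=40) cum 90
  y=18 (S, w=80) cum 170  ← median
  y=25 (Q, w=90) cum 260
⇒ y* = 18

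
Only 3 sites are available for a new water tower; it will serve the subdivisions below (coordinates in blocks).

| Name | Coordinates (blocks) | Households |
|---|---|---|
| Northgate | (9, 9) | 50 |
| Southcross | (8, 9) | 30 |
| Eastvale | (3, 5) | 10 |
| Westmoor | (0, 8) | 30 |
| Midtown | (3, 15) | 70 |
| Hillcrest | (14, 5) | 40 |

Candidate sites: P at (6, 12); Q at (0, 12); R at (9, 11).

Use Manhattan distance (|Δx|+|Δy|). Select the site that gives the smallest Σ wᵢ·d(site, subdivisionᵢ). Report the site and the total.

Total weighted distance at each candidate:
  P (6, 12): total = 1870
  Q (0, 12): total = 2410
  R (9, 11): total = 1810
Minimum is at R with total 1810 blocks.

R, total 1810 blocks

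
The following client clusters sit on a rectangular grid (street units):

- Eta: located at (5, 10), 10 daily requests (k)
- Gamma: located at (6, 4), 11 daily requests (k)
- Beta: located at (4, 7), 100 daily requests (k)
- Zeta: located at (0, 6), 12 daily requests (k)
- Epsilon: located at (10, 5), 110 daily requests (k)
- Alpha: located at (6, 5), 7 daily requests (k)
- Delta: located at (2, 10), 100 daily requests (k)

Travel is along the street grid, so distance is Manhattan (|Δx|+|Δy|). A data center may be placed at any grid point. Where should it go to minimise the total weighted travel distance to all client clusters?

(4, 7)

Manhattan distance separates: Σwᵢ(|x−xᵢ|+|y−yᵢ|) = Σwᵢ|x−xᵢ| + Σwᵢ|y−yᵢ|, so x and y are optimised independently as 1-D weighted medians.
Total weight W = 350; half = 175.
x-coordinate, sorted with cumulative weight:
  x=0 (Zeta, w=12) cum 12
  x=2 (Delta, w=100) cum 112
  x=4 (Beta, w=100) cum 212  ← median
  x=5 (Eta, w=10) cum 222
  x=6 (Gamma, w=11) cum 233
  x=6 (Alpha, w=7) cum 240
  x=10 (Epsilon, w=110) cum 350
⇒ x* = 4
y-coordinate, sorted with cumulative weight:
  y=4 (Gamma, w=11) cum 11
  y=5 (Epsilon, w=110) cum 121
  y=5 (Alpha, w=7) cum 128
  y=6 (Zeta, w=12) cum 140
  y=7 (Beta, w=100) cum 240  ← median
  y=10 (Eta, w=10) cum 250
  y=10 (Delta, w=100) cum 350
⇒ y* = 7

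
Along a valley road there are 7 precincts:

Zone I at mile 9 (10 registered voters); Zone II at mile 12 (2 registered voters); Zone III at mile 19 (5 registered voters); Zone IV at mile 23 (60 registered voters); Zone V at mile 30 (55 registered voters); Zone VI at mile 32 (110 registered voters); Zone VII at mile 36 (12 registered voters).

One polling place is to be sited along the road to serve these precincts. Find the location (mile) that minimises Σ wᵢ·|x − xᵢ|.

x = 30

For a sum of weighted absolute distances on a line, the optimum is the weighted median (not the mean). Total weight W = 254; half-weight = 127.
Sort by position and accumulate weight:
  mile 9 (Zone I, w=10) → cum 10
  mile 12 (Zone II, w=2) → cum 12
  mile 19 (Zone III, w=5) → cum 17
  mile 23 (Zone IV, w=60) → cum 77
  mile 30 (Zone V, w=55) → cum 132  ≥ 127 → median here
  mile 32 (Zone VI, w=110) → cum 242
  mile 36 (Zone VII, w=12) → cum 254
Optimal location: mile 30.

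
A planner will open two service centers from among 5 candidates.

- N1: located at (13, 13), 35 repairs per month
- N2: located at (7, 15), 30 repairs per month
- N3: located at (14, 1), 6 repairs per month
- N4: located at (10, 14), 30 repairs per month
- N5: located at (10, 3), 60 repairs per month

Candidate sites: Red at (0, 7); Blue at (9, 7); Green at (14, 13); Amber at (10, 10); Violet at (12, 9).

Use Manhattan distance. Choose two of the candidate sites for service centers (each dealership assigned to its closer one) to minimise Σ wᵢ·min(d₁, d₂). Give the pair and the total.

Evaluate every pair (each demand assigned to the nearer of the two):
  {Blue, Green}: total = 821
  {Green, Amber}: total = 887
  {Blue, Amber}: total = 936
  {Green, Violet}: total = 995
  {Amber, Violet}: total = 1015
  {Blue, Violet}: total = 1045
  {Red, Amber}: total = 1068
  {Red, Violet}: total = 1255
  {Red, Blue}: total = 1256
  {Red, Green}: total = 1367
Best pair: {Blue, Green} with total 821.

{Blue, Green}, total 821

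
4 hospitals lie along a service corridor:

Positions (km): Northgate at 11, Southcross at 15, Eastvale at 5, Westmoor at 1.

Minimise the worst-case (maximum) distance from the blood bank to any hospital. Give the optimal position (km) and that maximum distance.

The 1-center on a line is the midpoint of the two extreme points: leftmost at 1, rightmost at 15.
Optimal location = (1 + 15)/2 = 8; maximum distance = (15 − 1)/2 = 7.

location 8, max distance 7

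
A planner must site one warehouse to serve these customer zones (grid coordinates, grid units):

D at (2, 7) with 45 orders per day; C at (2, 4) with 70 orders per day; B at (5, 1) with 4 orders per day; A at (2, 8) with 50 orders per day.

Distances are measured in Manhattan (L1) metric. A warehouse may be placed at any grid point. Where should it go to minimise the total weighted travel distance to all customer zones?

(2, 7)

Manhattan distance separates: Σwᵢ(|x−xᵢ|+|y−yᵢ|) = Σwᵢ|x−xᵢ| + Σwᵢ|y−yᵢ|, so x and y are optimised independently as 1-D weighted medians.
Total weight W = 169; half = 84.5.
x-coordinate, sorted with cumulative weight:
  x=2 (D, w=45) cum 45
  x=2 (C, w=70) cum 115  ← median
  x=2 (A, w=50) cum 165
  x=5 (B, w=4) cum 169
⇒ x* = 2
y-coordinate, sorted with cumulative weight:
  y=1 (B, w=4) cum 4
  y=4 (C, w=70) cum 74
  y=7 (D, w=45) cum 119  ← median
  y=8 (A, w=50) cum 169
⇒ y* = 7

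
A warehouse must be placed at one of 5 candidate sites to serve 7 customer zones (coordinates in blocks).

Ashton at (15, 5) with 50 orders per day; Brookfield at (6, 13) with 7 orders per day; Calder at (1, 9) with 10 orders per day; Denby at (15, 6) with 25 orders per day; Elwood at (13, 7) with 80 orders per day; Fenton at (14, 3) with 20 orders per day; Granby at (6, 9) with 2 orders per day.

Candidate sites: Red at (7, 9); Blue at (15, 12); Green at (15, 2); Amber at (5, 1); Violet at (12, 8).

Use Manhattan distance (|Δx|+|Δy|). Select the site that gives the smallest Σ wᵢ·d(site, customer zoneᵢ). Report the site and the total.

Total weighted distance at each candidate:
  Red (7, 9): total = 1872
  Blue (15, 12): total = 1524
  Green (15, 2): total = 1232
  Amber (5, 1): total = 2644
  Violet (12, 8): total = 936
Minimum is at Violet with total 936 blocks.

Violet, total 936 blocks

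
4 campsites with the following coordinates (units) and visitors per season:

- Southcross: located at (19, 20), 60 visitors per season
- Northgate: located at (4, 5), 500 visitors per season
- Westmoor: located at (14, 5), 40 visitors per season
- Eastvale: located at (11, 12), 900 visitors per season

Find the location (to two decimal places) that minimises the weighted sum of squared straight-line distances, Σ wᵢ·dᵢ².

(9.07, 9.80)

The minimiser of Σwᵢ‖p−pᵢ‖² is the weighted centroid p* = (Σwᵢpᵢ)/(Σwᵢ).
Σwᵢ = 1500.
Σwᵢxᵢ = 60·19 + 500·4 + 40·14 + 900·11 = 13600.
Σwᵢyᵢ = 60·20 + 500·5 + 40·5 + 900·12 = 14700.
x* = 13600/1500 = 9.07, y* = 14700/1500 = 9.80.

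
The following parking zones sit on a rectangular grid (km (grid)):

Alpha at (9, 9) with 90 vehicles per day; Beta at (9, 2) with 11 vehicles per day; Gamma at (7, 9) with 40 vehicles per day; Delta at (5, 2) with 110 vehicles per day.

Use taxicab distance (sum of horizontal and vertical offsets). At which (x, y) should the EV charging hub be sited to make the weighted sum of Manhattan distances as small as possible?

(7, 9)

Manhattan distance separates: Σwᵢ(|x−xᵢ|+|y−yᵢ|) = Σwᵢ|x−xᵢ| + Σwᵢ|y−yᵢ|, so x and y are optimised independently as 1-D weighted medians.
Total weight W = 251; half = 125.5.
x-coordinate, sorted with cumulative weight:
  x=5 (Delta, w=110) cum 110
  x=7 (Gamma, w=40) cum 150  ← median
  x=9 (Alpha, w=90) cum 240
  x=9 (Beta, w=11) cum 251
⇒ x* = 7
y-coordinate, sorted with cumulative weight:
  y=2 (Beta, w=11) cum 11
  y=2 (Delta, w=110) cum 121
  y=9 (Alpha, w=90) cum 211  ← median
  y=9 (Gamma, w=40) cum 251
⇒ y* = 9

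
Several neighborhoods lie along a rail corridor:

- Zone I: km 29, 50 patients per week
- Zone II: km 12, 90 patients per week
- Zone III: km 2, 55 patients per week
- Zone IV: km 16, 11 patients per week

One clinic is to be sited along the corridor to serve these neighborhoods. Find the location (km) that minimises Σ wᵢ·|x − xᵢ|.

x = 12

For a sum of weighted absolute distances on a line, the optimum is the weighted median (not the mean). Total weight W = 206; half-weight = 103.
Sort by position and accumulate weight:
  km 2 (Zone III, w=55) → cum 55
  km 12 (Zone II, w=90) → cum 145  ≥ 103 → median here
  km 16 (Zone IV, w=11) → cum 156
  km 29 (Zone I, w=50) → cum 206
Optimal location: km 12.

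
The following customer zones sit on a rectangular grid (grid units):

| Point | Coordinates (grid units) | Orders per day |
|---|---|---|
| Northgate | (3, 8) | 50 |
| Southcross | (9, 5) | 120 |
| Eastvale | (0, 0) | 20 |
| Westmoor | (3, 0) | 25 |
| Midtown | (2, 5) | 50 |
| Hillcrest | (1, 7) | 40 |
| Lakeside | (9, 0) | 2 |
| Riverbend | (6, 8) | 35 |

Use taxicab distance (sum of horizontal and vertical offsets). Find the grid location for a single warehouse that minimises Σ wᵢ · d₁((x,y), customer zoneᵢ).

Manhattan distance separates: Σwᵢ(|x−xᵢ|+|y−yᵢ|) = Σwᵢ|x−xᵢ| + Σwᵢ|y−yᵢ|, so x and y are optimised independently as 1-D weighted medians.
Total weight W = 342; half = 171.
x-coordinate, sorted with cumulative weight:
  x=0 (Eastvale, w=20) cum 20
  x=1 (Hillcrest, w=40) cum 60
  x=2 (Midtown, w=50) cum 110
  x=3 (Northgate, w=50) cum 160
  x=3 (Westmoor, w=25) cum 185  ← median
  x=6 (Riverbend, w=35) cum 220
  x=9 (Southcross, w=120) cum 340
  x=9 (Lakeside, w=2) cum 342
⇒ x* = 3
y-coordinate, sorted with cumulative weight:
  y=0 (Eastvale, w=20) cum 20
  y=0 (Westmoor, w=25) cum 45
  y=0 (Lakeside, w=2) cum 47
  y=5 (Southcross, w=120) cum 167
  y=5 (Midtown, w=50) cum 217  ← median
  y=7 (Hillcrest, w=40) cum 257
  y=8 (Northgate, w=50) cum 307
  y=8 (Riverbend, w=35) cum 342
⇒ y* = 5

(3, 5)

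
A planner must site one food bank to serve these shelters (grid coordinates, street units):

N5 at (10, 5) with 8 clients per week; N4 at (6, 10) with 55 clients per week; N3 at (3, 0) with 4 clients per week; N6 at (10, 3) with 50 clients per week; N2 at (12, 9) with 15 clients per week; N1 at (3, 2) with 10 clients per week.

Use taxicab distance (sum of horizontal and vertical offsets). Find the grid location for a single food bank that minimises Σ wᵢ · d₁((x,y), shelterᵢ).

Manhattan distance separates: Σwᵢ(|x−xᵢ|+|y−yᵢ|) = Σwᵢ|x−xᵢ| + Σwᵢ|y−yᵢ|, so x and y are optimised independently as 1-D weighted medians.
Total weight W = 142; half = 71.
x-coordinate, sorted with cumulative weight:
  x=3 (N3, w=4) cum 4
  x=3 (N1, w=10) cum 14
  x=6 (N4, w=55) cum 69
  x=10 (N5, w=8) cum 77  ← median
  x=10 (N6, w=50) cum 127
  x=12 (N2, w=15) cum 142
⇒ x* = 10
y-coordinate, sorted with cumulative weight:
  y=0 (N3, w=4) cum 4
  y=2 (N1, w=10) cum 14
  y=3 (N6, w=50) cum 64
  y=5 (N5, w=8) cum 72  ← median
  y=9 (N2, w=15) cum 87
  y=10 (N4, w=55) cum 142
⇒ y* = 5

(10, 5)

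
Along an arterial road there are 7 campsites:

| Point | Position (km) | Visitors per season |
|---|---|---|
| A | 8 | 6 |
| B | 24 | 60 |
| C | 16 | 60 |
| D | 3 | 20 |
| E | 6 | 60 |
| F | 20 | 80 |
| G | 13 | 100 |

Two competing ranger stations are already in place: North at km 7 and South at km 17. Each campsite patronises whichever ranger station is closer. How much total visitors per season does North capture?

86

The indifferent point is the midpoint (7+17)/2 = 12; campsites left of it (closer to North at 7) go to North, those right go to South.
  D at 3 (w=20) → North
  E at 6 (w=60) → North
  A at 8 (w=6) → North
  G at 13 (w=100) → South
  C at 16 (w=60) → South
  F at 20 (w=80) → South
  B at 24 (w=60) → South
North captures 86; South captures 300.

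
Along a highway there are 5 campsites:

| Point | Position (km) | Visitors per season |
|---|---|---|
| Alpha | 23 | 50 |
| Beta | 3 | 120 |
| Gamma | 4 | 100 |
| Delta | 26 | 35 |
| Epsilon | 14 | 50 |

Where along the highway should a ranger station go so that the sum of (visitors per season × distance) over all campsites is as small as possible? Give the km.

x = 4

For a sum of weighted absolute distances on a line, the optimum is the weighted median (not the mean). Total weight W = 355; half-weight = 177.5.
Sort by position and accumulate weight:
  km 3 (Beta, w=120) → cum 120
  km 4 (Gamma, w=100) → cum 220  ≥ 177.5 → median here
  km 14 (Epsilon, w=50) → cum 270
  km 23 (Alpha, w=50) → cum 320
  km 26 (Delta, w=35) → cum 355
Optimal location: km 4.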